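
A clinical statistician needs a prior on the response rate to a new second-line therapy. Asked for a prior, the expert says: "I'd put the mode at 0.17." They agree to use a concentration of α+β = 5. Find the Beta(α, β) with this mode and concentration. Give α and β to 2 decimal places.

α = 1.51, β = 3.49

For α,β > 1 the Beta mode is (α−1)/(α+β−2). With α+β = 5, the mode is (α−1)/3.
Set (α−1)/3 = 0.17 → α = 1 + 0.17·3 = 1.51.
β = 5 − α = 3.49.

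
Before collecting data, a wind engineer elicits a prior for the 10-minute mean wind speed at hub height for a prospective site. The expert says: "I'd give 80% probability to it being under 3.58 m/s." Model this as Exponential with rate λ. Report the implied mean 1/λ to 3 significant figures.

P(T < 3.58) = 1 − e^(−λ·3.58) = 0.8, so λ = −ln(1−0.8)/3.58 = −ln(0.2)/3.58 = 0.45.
Mean = 1/λ = 2.22 m/s.

mean ≈ 2.22 m/s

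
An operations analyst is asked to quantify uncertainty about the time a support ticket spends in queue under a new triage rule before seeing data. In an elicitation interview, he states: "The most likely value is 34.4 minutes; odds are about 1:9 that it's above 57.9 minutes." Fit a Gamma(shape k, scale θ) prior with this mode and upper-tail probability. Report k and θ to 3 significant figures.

Gamma(k,θ) with k>1 has mode (k−1)θ, so θ = 34.4/(k−1).
Need P(X < 57.9) = 0.9 with θ tied to k this way. Start at k = 2, θ = 34.4: P(X<57.9) ≈ 0.502.
Too low — raise k to concentrate. Iterating converges to k ≈ 7.98.
Then θ = 34.4/(7.98−1) ≈ 4.93.

k ≈ 7.98, θ ≈ 4.93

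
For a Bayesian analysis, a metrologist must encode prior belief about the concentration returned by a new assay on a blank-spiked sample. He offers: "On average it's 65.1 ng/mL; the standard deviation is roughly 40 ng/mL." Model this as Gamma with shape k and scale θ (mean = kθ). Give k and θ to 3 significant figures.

k ≈ 2.65, θ ≈ 24.6

For Gamma(k, scale θ): mean = kθ, variance = kθ², so CV = 1/√k.
CV = SD/mean = 40/65.1 = 0.6144, hence k = 1/CV² = 2.65.
Then θ = mean/k = 65.1/2.65 = 24.6.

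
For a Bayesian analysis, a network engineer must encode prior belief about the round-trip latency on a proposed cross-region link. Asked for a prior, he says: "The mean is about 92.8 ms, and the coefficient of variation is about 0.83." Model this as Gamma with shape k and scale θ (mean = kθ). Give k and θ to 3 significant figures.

For Gamma(k, scale θ): mean = kθ, variance = kθ², so CV = 1/√k.
CV = 0.83, hence k = 1/CV² = 1.45.
Then θ = mean/k = 92.8/1.45 = 63.9.

k ≈ 1.45, θ ≈ 63.9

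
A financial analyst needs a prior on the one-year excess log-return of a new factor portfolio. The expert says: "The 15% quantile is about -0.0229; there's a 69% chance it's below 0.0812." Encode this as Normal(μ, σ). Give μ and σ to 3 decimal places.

μ = 0.048, σ = 0.068

For Normal(μ,σ), the p-quantile is μ + z_p·σ. Here z_{0.15} = -1.036, z_{0.69} = 0.4959.
So -0.0229 = μ − 1.036σ and 0.0812 = μ + 0.4959σ.
Subtracting: σ = (0.0812 − -0.0229)/(0.4959 − (-1.036)) = 0.068.
Then μ = -0.0229 − (-1.036)·0.068 = 0.048.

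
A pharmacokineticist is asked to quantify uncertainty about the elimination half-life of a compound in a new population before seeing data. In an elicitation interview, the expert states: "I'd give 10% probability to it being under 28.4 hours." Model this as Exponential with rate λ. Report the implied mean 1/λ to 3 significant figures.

P(T < 28.4) = 1 − e^(−λ·28.4) = 0.1, so λ = −ln(1−0.1)/28.4 = −ln(0.9)/28.4 = 0.00371.
Mean = 1/λ = 270 hours.

mean ≈ 270 hours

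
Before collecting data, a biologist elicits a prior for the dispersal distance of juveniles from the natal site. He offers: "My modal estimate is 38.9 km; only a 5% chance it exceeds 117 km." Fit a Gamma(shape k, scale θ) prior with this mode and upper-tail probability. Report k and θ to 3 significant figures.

Gamma(k,θ) with k>1 has mode (k−1)θ, so θ = 38.9/(k−1).
Need P(X < 117) = 0.95 with θ tied to k this way. Start at k = 2, θ = 38.9: P(X<117) ≈ 0.802.
Too low — raise k to concentrate. Iterating converges to k ≈ 3.18.
Then θ = 38.9/(3.18−1) ≈ 17.8.

k ≈ 3.18, θ ≈ 17.8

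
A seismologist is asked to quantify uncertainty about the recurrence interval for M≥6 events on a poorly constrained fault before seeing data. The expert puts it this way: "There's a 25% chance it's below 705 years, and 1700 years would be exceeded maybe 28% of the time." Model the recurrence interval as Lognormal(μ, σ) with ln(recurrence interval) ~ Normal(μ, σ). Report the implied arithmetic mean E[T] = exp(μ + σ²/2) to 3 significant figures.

If T ~ Lognormal(μ,σ) then ln T ~ Normal(μ,σ), so the p-quantile of ln T is μ + z_p·σ.
ln(705) = 6.558 and ln(1700) = 7.438; z_{0.25} = -0.6745, z_{0.72} = 0.5828.
σ = (7.438 − 6.558)/(0.5828 − (-0.6745)) = 0.700.
μ = 6.558 − (-0.6745)·0.700 = 7.030.
E[T] = exp(μ + σ²/2) = exp(7.030 + 0.2450) = 1440 years.

E[T] ≈ 1440 years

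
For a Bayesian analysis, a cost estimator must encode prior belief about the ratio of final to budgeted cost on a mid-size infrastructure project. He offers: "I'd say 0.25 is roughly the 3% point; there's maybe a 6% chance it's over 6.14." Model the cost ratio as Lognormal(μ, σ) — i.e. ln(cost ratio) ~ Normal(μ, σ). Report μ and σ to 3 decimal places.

If T ~ Lognormal(μ,σ) then ln T ~ Normal(μ,σ), so the p-quantile of ln T is μ + z_p·σ.
ln(0.25) = -1.386 and ln(6.14) = 1.815; z_{0.03} = -1.881, z_{0.94} = 1.555.
σ = (1.815 − -1.386)/(1.555 − (-1.881)) = 0.932.
μ = -1.386 − (-1.881)·0.932 = 0.366.

μ ≈ 0.366, σ ≈ 0.932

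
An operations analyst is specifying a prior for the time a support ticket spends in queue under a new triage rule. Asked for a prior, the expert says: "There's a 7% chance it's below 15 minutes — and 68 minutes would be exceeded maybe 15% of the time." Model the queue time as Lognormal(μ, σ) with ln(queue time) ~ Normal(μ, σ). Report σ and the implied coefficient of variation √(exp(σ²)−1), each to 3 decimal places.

σ ≈ 0.602, CV ≈ 0.660

If T ~ Lognormal(μ,σ) then ln T ~ Normal(μ,σ), so the p-quantile of ln T is μ + z_p·σ.
ln(15) = 2.708 and ln(68) = 4.22; z_{0.07} = -1.476, z_{0.85} = 1.036.
σ = (4.22 − 2.708)/(1.036 − (-1.476)) = 0.602.
μ = 2.708 − (-1.476)·0.602 = 3.596.
CV = √(exp(σ²)−1) = √(exp(0.3620)−1) = 0.660.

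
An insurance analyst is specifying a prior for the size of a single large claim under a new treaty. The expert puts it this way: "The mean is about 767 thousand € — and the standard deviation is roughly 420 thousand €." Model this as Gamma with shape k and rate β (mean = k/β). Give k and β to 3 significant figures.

k ≈ 3.33, β ≈ 0.00435

For Gamma(k, rate β): mean = k/β, variance = k/β², so CV = 1/√k.
CV = SD/mean = 420/767 = 0.5476, hence k = 1/CV² = 3.33.
Then β = k/mean = 3.33/767 = 0.00435.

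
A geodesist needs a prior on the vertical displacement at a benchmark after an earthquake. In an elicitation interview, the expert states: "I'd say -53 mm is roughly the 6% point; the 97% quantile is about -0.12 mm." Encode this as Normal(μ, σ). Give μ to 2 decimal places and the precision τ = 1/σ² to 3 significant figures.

For Normal(μ,σ), the p-quantile is μ + z_p·σ. Here z_{0.06} = -1.555, z_{0.97} = 1.881.
So -53 = μ − 1.555σ and -0.12 = μ + 1.881σ.
Subtracting: σ = (-0.12 − -53)/(1.881 − (-1.555)) = 15.39.
Then μ = -53 − (-1.555)·15.39 = -29.07.
Precision τ = 1/σ² = 1/15.39² = 0.00422.

μ = -29.07, τ = 0.00422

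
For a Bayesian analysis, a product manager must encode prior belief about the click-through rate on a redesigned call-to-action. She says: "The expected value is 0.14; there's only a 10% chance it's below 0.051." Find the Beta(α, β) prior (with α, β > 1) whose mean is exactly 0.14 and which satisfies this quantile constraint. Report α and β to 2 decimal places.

With mean 0.14 fixed, write α = 0.14s, β = 0.86s where s = α+β.
Need P(θ < 0.051) = 0.1 under Beta(0.14s, 0.86s). Normal approximation: (q−m)/√(m(1−m)/s) ≈ z_{0.1} = -1.28, so s ≈ 0.14·0.86·(-1.28)²/(0.051−0.14)² = 25.0.
At s = 25.0: P(θ<0.051) ≈ 0.064. Adjusting to match 0.1 gives s ≈ 19.00.
So α = 0.14·19.00 ≈ 2.66, β = 0.86·19.00 ≈ 16.34.

α ≈ 2.66, β ≈ 16.34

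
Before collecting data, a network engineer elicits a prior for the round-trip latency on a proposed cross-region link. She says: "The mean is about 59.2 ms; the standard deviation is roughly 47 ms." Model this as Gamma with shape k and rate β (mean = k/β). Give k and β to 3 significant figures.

For Gamma(k, rate β): mean = k/β, variance = k/β², so CV = 1/√k.
CV = SD/mean = 47/59.2 = 0.7939, hence k = 1/CV² = 1.59.
Then β = k/mean = 1.59/59.2 = 0.0268.

k ≈ 1.59, β ≈ 0.0268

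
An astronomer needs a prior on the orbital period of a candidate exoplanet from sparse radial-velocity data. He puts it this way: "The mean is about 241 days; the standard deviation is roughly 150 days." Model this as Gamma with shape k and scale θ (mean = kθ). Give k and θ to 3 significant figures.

k ≈ 2.58, θ ≈ 93.4

For Gamma(k, scale θ): mean = kθ, variance = kθ², so CV = 1/√k.
CV = SD/mean = 150/241 = 0.6224, hence k = 1/CV² = 2.58.
Then θ = mean/k = 241/2.58 = 93.4.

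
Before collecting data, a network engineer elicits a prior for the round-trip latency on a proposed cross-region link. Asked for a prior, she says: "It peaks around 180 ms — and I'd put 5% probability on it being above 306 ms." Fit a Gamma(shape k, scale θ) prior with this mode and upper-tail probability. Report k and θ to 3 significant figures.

Gamma(k,θ) with k>1 has mode (k−1)θ, so θ = 180/(k−1).
Need P(X < 306) = 0.95 with θ tied to k this way. Start at k = 2, θ = 180: P(X<306) ≈ 0.507.
Too low — raise k to concentrate. Iterating converges to k ≈ 10.9.
Then θ = 180/(10.9−1) ≈ 18.2.

k ≈ 10.9, θ ≈ 18.2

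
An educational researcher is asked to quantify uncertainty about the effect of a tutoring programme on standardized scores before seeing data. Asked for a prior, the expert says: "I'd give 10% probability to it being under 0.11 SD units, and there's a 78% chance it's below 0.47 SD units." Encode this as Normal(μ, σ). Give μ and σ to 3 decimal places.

For Normal(μ,σ), the p-quantile is μ + z_p·σ. Here z_{0.1} = -1.282, z_{0.78} = 0.7722.
So 0.11 = μ − 1.282σ and 0.47 = μ + 0.7722σ.
Subtracting: σ = (0.47 − 0.11)/(0.7722 − (-1.282)) = 0.175.
Then μ = 0.11 − (-1.282)·0.175 = 0.335.

μ = 0.335, σ = 0.175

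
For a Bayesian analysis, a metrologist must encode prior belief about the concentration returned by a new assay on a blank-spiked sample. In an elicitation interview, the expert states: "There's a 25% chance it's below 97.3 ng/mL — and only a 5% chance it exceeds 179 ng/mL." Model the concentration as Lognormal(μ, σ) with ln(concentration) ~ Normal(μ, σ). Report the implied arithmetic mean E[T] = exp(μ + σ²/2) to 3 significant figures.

E[T] ≈ 120 ng/mL

If T ~ Lognormal(μ,σ) then ln T ~ Normal(μ,σ), so the p-quantile of ln T is μ + z_p·σ.
ln(97.3) = 4.578 and ln(179) = 5.187; z_{0.25} = -0.6745, z_{0.95} = 1.645.
σ = (5.187 − 4.578)/(1.645 − (-0.6745)) = 0.263.
μ = 4.578 − (-0.6745)·0.263 = 4.755.
E[T] = exp(μ + σ²/2) = exp(4.755 + 0.0345) = 120 ng/mL.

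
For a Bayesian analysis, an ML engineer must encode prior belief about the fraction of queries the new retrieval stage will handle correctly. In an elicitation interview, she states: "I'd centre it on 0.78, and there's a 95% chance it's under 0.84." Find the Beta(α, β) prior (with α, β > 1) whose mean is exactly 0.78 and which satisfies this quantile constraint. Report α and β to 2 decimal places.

With mean 0.78 fixed, write α = 0.78s, β = 0.22s where s = α+β.
Need P(θ < 0.84) = 0.95 under Beta(0.78s, 0.22s). Normal approximation: (q−m)/√(m(1−m)/s) ≈ z_{0.95} = 1.64, so s ≈ 0.78·0.22·(1.64)²/(0.84−0.78)² = 129.0.
At s = 129.0: P(θ<0.84) ≈ 0.959. Adjusting to match 0.95 gives s ≈ 116.65.
So α = 0.78·116.65 ≈ 90.99, β = 0.22·116.65 ≈ 25.66.

α ≈ 90.99, β ≈ 25.66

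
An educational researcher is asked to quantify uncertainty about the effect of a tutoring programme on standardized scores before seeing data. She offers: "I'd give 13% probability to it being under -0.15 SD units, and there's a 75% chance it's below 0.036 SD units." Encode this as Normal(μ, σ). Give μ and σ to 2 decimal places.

μ = -0.03, σ = 0.10

The p-quantile of Normal(μ,σ) is μ + z_p·σ, with z_{0.13} = -1.126 and z_{0.75} = 0.6745.
Eliminate σ: μ = (z₂·x₁ − z₁·x₂)/(z₂ − z₁) = (0.6745·-0.15 − (-1.126)·0.036)/1.801 = -0.03.
Then σ = (x₂ − x₁)/(z₂ − z₁) = (0.036 − -0.15)/1.801 = 0.10.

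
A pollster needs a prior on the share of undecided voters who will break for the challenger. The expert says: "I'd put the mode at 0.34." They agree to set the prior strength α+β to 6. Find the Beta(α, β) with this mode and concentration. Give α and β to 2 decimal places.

For α,β > 1 the Beta mode is (α−1)/(α+β−2). With α+β = 6, the mode is (α−1)/4.
Set (α−1)/4 = 0.34 → α = 1 + 0.34·4 = 2.36.
β = 6 − α = 3.64.

α = 2.36, β = 3.64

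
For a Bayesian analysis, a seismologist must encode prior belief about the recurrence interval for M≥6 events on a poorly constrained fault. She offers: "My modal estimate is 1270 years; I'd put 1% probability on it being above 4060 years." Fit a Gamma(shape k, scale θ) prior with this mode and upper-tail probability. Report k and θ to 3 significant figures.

k ≈ 4.28, θ ≈ 387

Gamma(k,θ) with k>1 has mode (k−1)θ, so θ = 1270/(k−1).
Need P(X < 4060) = 0.99 with θ tied to k this way. Start at k = 2, θ = 1270: P(X<4060) ≈ 0.828.
Too low — raise k to concentrate. Iterating converges to k ≈ 4.28.
Then θ = 1270/(4.28−1) ≈ 387.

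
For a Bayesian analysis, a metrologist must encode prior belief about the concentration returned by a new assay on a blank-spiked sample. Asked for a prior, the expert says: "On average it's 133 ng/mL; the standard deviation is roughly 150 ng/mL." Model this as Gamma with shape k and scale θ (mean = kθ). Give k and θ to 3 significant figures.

k ≈ 0.786, θ ≈ 169

For Gamma(k, scale θ): mean = kθ, variance = kθ², so CV = 1/√k.
CV = SD/mean = 150/133 = 1.128, hence k = 1/CV² = 0.786.
Then θ = mean/k = 133/0.786 = 169.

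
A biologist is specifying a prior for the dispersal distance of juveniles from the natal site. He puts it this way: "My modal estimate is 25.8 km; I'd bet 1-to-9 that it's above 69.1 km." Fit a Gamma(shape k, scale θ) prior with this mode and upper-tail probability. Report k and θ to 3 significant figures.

k ≈ 2.97, θ ≈ 13.1

Gamma(k,θ) with k>1 has mode (k−1)θ, so θ = 25.8/(k−1).
Need P(X < 69.1) = 0.9 with θ tied to k this way. Start at k = 2, θ = 25.8: P(X<69.1) ≈ 0.747.
Too low — raise k to concentrate. Iterating converges to k ≈ 2.97.
Then θ = 25.8/(2.97−1) ≈ 13.1.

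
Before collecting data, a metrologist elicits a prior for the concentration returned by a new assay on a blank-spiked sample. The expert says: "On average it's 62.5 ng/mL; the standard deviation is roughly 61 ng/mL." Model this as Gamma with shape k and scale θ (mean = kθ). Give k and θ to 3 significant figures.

k ≈ 1.05, θ ≈ 59.5

For Gamma(k, scale θ): mean = kθ, variance = kθ², so CV = 1/√k.
CV = SD/mean = 61/62.5 = 0.976, hence k = 1/CV² = 1.05.
Then θ = mean/k = 62.5/1.05 = 59.5.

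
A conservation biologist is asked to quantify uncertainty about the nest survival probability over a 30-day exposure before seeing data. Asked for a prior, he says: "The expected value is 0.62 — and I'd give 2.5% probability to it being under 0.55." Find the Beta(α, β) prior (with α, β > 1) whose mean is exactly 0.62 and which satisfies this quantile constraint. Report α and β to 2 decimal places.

α ≈ 117.63, β ≈ 72.09

With mean 0.62 fixed, write α = 0.62s, β = 0.38s where s = α+β.
Need P(θ < 0.55) = 0.025 under Beta(0.62s, 0.38s). Normal approximation: (q−m)/√(m(1−m)/s) ≈ z_{0.025} = -1.96, so s ≈ 0.62·0.38·(-1.96)²/(0.55−0.62)² = 184.7.
At s = 184.7: P(θ<0.55) ≈ 0.027. Adjusting to match 0.025 gives s ≈ 189.72.
So α = 0.62·189.72 ≈ 117.63, β = 0.38·189.72 ≈ 72.09.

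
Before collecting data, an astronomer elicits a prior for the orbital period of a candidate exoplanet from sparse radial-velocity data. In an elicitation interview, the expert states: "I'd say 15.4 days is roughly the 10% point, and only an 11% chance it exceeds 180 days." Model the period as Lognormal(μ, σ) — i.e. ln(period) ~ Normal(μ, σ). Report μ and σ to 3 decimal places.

If T ~ Lognormal(μ,σ) then ln T ~ Normal(μ,σ), so the p-quantile of ln T is μ + z_p·σ.
ln(15.4) = 2.734 and ln(180) = 5.193; z_{0.1} = -1.282, z_{0.89} = 1.227.
σ = (5.193 − 2.734)/(1.227 − (-1.282)) = 0.980.
μ = 2.734 − (-1.282)·0.980 = 3.991.

μ ≈ 3.991, σ ≈ 0.980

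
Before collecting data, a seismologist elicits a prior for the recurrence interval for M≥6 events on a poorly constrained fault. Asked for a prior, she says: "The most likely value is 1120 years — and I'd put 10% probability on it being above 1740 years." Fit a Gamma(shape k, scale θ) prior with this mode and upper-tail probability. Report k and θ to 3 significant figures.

Gamma(k,θ) with k>1 has mode (k−1)θ, so θ = 1120/(k−1).
Need P(X < 1740) = 0.9 with θ tied to k this way. Start at k = 2, θ = 1120: P(X<1740) ≈ 0.460.
Too low — raise k to concentrate. Iterating converges to k ≈ 10.6.
Then θ = 1120/(10.6−1) ≈ 116.

k ≈ 10.6, θ ≈ 116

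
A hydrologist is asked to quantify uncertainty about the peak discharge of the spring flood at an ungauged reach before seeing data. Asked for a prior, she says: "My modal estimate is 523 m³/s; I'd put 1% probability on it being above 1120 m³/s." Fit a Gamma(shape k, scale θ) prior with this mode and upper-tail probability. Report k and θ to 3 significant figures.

Gamma(k,θ) with k>1 has mode (k−1)θ, so θ = 523/(k−1).
Need P(X < 1120) = 0.99 with θ tied to k this way. Start at k = 2, θ = 523: P(X<1120) ≈ 0.631.
Too low — raise k to concentrate. Iterating converges to k ≈ 9.36.
Then θ = 523/(9.36−1) ≈ 62.6.

k ≈ 9.36, θ ≈ 62.6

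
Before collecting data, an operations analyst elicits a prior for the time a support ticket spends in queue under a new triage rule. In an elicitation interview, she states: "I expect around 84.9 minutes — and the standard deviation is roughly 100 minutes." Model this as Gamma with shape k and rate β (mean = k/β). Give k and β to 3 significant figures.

For Gamma(k, rate β): mean = k/β, variance = k/β², so CV = 1/√k.
CV = SD/mean = 100/84.9 = 1.178, hence k = 1/CV² = 0.721.
Then β = k/mean = 0.721/84.9 = 0.00849.

k ≈ 0.721, β ≈ 0.00849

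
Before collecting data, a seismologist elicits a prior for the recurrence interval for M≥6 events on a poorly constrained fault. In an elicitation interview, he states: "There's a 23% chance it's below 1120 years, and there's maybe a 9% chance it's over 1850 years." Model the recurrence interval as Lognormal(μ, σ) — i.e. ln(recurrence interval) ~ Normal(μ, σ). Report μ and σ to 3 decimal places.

If T ~ Lognormal(μ,σ) then ln T ~ Normal(μ,σ), so the p-quantile of ln T is μ + z_p·σ.
ln(1120) = 7.021 and ln(1850) = 7.523; z_{0.23} = -0.7388, z_{0.91} = 1.341.
σ = (7.523 − 7.021)/(1.341 − (-0.7388)) = 0.241.
μ = 7.021 − (-0.7388)·0.241 = 7.199.

μ ≈ 7.199, σ ≈ 0.241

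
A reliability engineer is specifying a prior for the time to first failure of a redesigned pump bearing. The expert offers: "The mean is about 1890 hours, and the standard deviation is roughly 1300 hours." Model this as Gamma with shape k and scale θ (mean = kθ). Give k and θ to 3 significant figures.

k ≈ 2.11, θ ≈ 894

For Gamma(k, scale θ): mean = kθ, variance = kθ², so CV = 1/√k.
CV = SD/mean = 1300/1890 = 0.6878, hence k = 1/CV² = 2.11.
Then θ = mean/k = 1890/2.11 = 894.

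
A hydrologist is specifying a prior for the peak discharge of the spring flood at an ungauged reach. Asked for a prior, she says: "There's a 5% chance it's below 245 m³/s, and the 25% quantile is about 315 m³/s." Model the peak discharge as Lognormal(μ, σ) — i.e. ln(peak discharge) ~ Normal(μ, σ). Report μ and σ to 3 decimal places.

If T ~ Lognormal(μ,σ) then ln T ~ Normal(μ,σ), so the p-quantile of ln T is μ + z_p·σ.
ln(245) = 5.501 and ln(315) = 5.753; z_{0.05} = -1.645, z_{0.25} = -0.6745.
σ = (5.753 − 5.501)/(-0.6745 − (-1.645)) = 0.259.
μ = 5.501 − (-1.645)·0.259 = 5.927.

μ ≈ 5.927, σ ≈ 0.259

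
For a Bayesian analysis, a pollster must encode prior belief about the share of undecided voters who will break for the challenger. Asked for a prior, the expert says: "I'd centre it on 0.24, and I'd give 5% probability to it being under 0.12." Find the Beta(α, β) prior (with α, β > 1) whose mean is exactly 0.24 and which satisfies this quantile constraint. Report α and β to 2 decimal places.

With mean 0.24 fixed, write α = 0.24s, β = 0.76s where s = α+β.
Need P(θ < 0.12) = 0.05 under Beta(0.24s, 0.76s). Normal approximation: (q−m)/√(m(1−m)/s) ≈ z_{0.05} = -1.64, so s ≈ 0.24·0.76·(-1.64)²/(0.12−0.24)² = 34.3.
At s = 34.3: P(θ<0.12) ≈ 0.032. Adjusting to match 0.05 gives s ≈ 27.56.
So α = 0.24·27.56 ≈ 6.61, β = 0.76·27.56 ≈ 20.94.

α ≈ 6.61, β ≈ 20.94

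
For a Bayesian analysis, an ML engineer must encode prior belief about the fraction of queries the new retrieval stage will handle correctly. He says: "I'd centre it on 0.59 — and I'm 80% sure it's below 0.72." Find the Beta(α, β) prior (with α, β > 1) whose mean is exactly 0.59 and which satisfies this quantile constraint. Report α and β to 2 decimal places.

α ≈ 6.16, β ≈ 4.28

With mean 0.59 fixed, write α = 0.59s, β = 0.41s where s = α+β.
Need P(θ < 0.72) = 0.8 under Beta(0.59s, 0.41s). Normal approximation: (q−m)/√(m(1−m)/s) ≈ z_{0.8} = 0.842, so s ≈ 0.59·0.41·(0.842)²/(0.72−0.59)² = 10.1.
At s = 10.1: P(θ<0.72) ≈ 0.796. Adjusting to match 0.8 gives s ≈ 10.44.
So α = 0.59·10.44 ≈ 6.16, β = 0.41·10.44 ≈ 4.28.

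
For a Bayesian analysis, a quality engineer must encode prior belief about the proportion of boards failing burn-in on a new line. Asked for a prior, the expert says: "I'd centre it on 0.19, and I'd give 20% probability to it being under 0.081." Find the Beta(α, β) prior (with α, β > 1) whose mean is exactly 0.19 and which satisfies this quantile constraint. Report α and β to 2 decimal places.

With mean 0.19 fixed, write α = 0.19s, β = 0.81s where s = α+β.
Need P(θ < 0.081) = 0.2 under Beta(0.19s, 0.81s). Normal approximation: (q−m)/√(m(1−m)/s) ≈ z_{0.2} = -0.842, so s ≈ 0.19·0.81·(-0.842)²/(0.081−0.19)² = 9.2.
At s = 9.2: P(θ<0.081) ≈ 0.201. Adjusting to match 0.2 gives s ≈ 9.23.
So α = 0.19·9.23 ≈ 1.75, β = 0.81·9.23 ≈ 7.48.

α ≈ 1.75, β ≈ 7.48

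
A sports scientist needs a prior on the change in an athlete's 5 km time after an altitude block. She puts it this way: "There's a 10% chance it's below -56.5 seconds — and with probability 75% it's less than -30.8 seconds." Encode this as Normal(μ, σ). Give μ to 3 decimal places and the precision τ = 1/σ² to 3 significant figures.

μ = -39.662, τ = 0.00579

The p-quantile of Normal(μ,σ) is μ + z_p·σ, with z_{0.1} = -1.282 and z_{0.75} = 0.6745.
Eliminate σ: μ = (z₂·x₁ − z₁·x₂)/(z₂ − z₁) = (0.6745·-56.5 − (-1.282)·-30.8)/1.956 = -39.662.
Then σ = (x₂ − x₁)/(z₂ − z₁) = (-30.8 − -56.5)/1.956 = 13.139.
Precision τ = 1/σ² = 1/13.14² = 0.00579.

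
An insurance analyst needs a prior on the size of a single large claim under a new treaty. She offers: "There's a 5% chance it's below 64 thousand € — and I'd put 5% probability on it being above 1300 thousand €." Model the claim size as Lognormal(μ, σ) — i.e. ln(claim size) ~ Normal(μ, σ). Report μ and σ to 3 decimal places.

μ ≈ 5.665, σ ≈ 0.915

If T ~ Lognormal(μ,σ) then ln T ~ Normal(μ,σ), so the p-quantile of ln T is μ + z_p·σ.
ln(64) = 4.159 and ln(1300) = 7.17; z_{0.05} = -1.645, z_{0.95} = 1.645.
σ = (7.17 − 4.159)/(1.645 − (-1.645)) = 0.915.
μ = 4.159 − (-1.645)·0.915 = 5.665.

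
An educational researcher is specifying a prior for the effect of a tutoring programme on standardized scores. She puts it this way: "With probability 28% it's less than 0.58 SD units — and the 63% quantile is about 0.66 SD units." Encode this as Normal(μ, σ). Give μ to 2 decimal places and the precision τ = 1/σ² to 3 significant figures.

μ = 0.63, τ = 131

The p-quantile of Normal(μ,σ) is μ + z_p·σ, with z_{0.28} = -0.5828 and z_{0.63} = 0.3319.
Eliminate σ: μ = (z₂·x₁ − z₁·x₂)/(z₂ − z₁) = (0.3319·0.58 − (-0.5828)·0.66)/0.9147 = 0.63.
Then σ = (x₂ − x₁)/(z₂ − z₁) = (0.66 − 0.58)/0.9147 = 0.09.
Precision τ = 1/σ² = 1/0.08746² = 131.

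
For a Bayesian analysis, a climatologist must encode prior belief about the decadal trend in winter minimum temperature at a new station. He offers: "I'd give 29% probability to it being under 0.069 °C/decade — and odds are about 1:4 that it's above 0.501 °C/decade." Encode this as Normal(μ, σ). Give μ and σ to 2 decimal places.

μ = 0.24, σ = 0.31

For Normal(μ,σ), the p-quantile is μ + z_p·σ. Here z_{0.29} = -0.5534, z_{0.8} = 0.8416.
So 0.069 = μ − 0.5534σ and 0.501 = μ + 0.8416σ.
Subtracting: σ = (0.501 − 0.069)/(0.8416 − (-0.5534)) = 0.31.
Then μ = 0.069 − (-0.5534)·0.31 = 0.24.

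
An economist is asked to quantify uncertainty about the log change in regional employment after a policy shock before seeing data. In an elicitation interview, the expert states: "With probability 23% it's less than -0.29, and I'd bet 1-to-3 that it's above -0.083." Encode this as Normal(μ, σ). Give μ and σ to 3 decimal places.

μ = -0.182, σ = 0.146

The p-quantile of Normal(μ,σ) is μ + z_p·σ, with z_{0.23} = -0.7388 and z_{0.75} = 0.6745.
Eliminate σ: μ = (z₂·x₁ − z₁·x₂)/(z₂ − z₁) = (0.6745·-0.29 − (-0.7388)·-0.083)/1.413 = -0.182.
Then σ = (x₂ − x₁)/(z₂ − z₁) = (-0.083 − -0.29)/1.413 = 0.146.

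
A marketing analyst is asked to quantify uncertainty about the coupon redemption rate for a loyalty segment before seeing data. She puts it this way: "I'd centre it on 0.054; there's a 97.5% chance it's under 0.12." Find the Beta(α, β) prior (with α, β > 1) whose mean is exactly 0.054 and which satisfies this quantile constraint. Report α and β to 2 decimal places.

With mean 0.054 fixed, write α = 0.054s, β = 0.946s where s = α+β.
Need P(θ < 0.12) = 0.975 under Beta(0.054s, 0.946s). Normal approximation: (q−m)/√(m(1−m)/s) ≈ z_{0.975} = 1.96, so s ≈ 0.054·0.946·(1.96)²/(0.12−0.054)² = 45.0.
At s = 45.0: P(θ<0.12) ≈ 0.954. Adjusting to match 0.975 gives s ≈ 65.09.
So α = 0.054·65.09 ≈ 3.51, β = 0.946·65.09 ≈ 61.57.

α ≈ 3.51, β ≈ 61.57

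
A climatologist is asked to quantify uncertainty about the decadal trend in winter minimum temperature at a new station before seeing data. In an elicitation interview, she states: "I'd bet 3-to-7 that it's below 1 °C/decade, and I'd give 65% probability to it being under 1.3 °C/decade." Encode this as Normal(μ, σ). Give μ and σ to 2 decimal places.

μ = 1.17, σ = 0.33

The p-quantile of Normal(μ,σ) is μ + z_p·σ, with z_{0.3} = -0.5244 and z_{0.65} = 0.3853.
Eliminate σ: μ = (z₂·x₁ − z₁·x₂)/(z₂ − z₁) = (0.3853·1 − (-0.5244)·1.3)/0.9097 = 1.17.
Then σ = (x₂ − x₁)/(z₂ − z₁) = (1.3 − 1)/0.9097 = 0.33.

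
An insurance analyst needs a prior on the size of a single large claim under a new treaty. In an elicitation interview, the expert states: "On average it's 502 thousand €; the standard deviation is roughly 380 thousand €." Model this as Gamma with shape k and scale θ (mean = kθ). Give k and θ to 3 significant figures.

For Gamma(k, scale θ): mean = kθ, variance = kθ², so CV = 1/√k.
CV = SD/mean = 380/502 = 0.757, hence k = 1/CV² = 1.75.
Then θ = mean/k = 502/1.75 = 288.

k ≈ 1.75, θ ≈ 288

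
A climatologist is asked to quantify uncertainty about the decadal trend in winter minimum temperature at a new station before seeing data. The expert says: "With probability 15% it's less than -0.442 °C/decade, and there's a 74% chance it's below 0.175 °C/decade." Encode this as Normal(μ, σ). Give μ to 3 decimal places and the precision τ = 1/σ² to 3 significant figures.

The p-quantile of Normal(μ,σ) is μ + z_p·σ, with z_{0.15} = -1.036 and z_{0.74} = 0.6433.
Eliminate σ: μ = (z₂·x₁ − z₁·x₂)/(z₂ − z₁) = (0.6433·-0.442 − (-1.036)·0.175)/1.68 = -0.061.
Then σ = (x₂ − x₁)/(z₂ − z₁) = (0.175 − -0.442)/1.68 = 0.367.
Precision τ = 1/σ² = 1/0.3673² = 7.41.

μ = -0.061, τ = 7.41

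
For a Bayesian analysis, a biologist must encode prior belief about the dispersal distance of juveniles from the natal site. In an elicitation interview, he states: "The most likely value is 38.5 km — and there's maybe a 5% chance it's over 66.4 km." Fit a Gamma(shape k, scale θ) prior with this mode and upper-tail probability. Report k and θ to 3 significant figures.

Gamma(k,θ) with k>1 has mode (k−1)θ, so θ = 38.5/(k−1).
Need P(X < 66.4) = 0.95 with θ tied to k this way. Start at k = 2, θ = 38.5: P(X<66.4) ≈ 0.514.
Too low — raise k to concentrate. Iterating converges to k ≈ 10.4.
Then θ = 38.5/(10.4−1) ≈ 4.1.

k ≈ 10.4, θ ≈ 4.1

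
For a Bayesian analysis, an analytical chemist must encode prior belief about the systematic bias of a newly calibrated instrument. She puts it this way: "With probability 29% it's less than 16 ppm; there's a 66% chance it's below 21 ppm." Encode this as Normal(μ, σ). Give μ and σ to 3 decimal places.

μ = 18.865, σ = 5.177

The p-quantile of Normal(μ,σ) is μ + z_p·σ, with z_{0.29} = -0.5534 and z_{0.66} = 0.4125.
Eliminate σ: μ = (z₂·x₁ − z₁·x₂)/(z₂ − z₁) = (0.4125·16 − (-0.5534)·21)/0.9658 = 18.865.
Then σ = (x₂ − x₁)/(z₂ − z₁) = (21 − 16)/0.9658 = 5.177.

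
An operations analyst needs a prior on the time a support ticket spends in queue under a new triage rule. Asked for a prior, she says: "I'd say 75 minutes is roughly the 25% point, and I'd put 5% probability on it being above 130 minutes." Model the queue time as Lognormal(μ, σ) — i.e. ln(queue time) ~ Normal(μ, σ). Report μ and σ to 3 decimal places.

μ ≈ 4.477, σ ≈ 0.237

If T ~ Lognormal(μ,σ) then ln T ~ Normal(μ,σ), so the p-quantile of ln T is μ + z_p·σ.
ln(75) = 4.317 and ln(130) = 4.868; z_{0.25} = -0.6745, z_{0.95} = 1.645.
σ = (4.868 − 4.317)/(1.645 − (-0.6745)) = 0.237.
μ = 4.317 − (-0.6745)·0.237 = 4.477.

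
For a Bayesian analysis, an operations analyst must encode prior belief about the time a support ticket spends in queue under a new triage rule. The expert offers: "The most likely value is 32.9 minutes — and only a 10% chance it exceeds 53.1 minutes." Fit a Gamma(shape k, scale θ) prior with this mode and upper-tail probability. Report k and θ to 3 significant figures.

Gamma(k,θ) with k>1 has mode (k−1)θ, so θ = 32.9/(k−1).
Need P(X < 53.1) = 0.9 with θ tied to k this way. Start at k = 2, θ = 32.9: P(X<53.1) ≈ 0.480.
Too low — raise k to concentrate. Iterating converges to k ≈ 9.21.
Then θ = 32.9/(9.21−1) ≈ 4.01.

k ≈ 9.21, θ ≈ 4.01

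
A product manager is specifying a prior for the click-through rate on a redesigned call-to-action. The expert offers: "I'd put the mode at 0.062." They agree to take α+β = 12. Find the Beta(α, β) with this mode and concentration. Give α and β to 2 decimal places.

α = 1.62, β = 10.38

For α,β > 1 the Beta mode is (α−1)/(α+β−2). With α+β = 12, the mode is (α−1)/10.
Set (α−1)/10 = 0.062 → α = 1 + 0.062·10 = 1.62.
β = 12 − α = 10.38.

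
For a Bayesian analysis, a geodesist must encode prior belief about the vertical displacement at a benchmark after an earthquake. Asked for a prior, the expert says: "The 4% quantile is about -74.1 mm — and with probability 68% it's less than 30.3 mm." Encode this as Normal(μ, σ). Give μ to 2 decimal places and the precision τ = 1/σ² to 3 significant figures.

The p-quantile of Normal(μ,σ) is μ + z_p·σ, with z_{0.04} = -1.751 and z_{0.68} = 0.4677.
Eliminate σ: μ = (z₂·x₁ − z₁·x₂)/(z₂ − z₁) = (0.4677·-74.1 − (-1.751)·30.3)/2.218 = 8.29.
Then σ = (x₂ − x₁)/(z₂ − z₁) = (30.3 − -74.1)/2.218 = 47.06.
Precision τ = 1/σ² = 1/47.06² = 0.000452.

μ = 8.29, τ = 0.000452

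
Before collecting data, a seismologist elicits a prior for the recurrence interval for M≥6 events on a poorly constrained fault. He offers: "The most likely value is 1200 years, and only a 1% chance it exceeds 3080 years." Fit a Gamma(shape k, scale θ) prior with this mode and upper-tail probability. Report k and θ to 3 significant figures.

Gamma(k,θ) with k>1 has mode (k−1)θ, so θ = 1200/(k−1).
Need P(X < 3080) = 0.99 with θ tied to k this way. Start at k = 2, θ = 1200: P(X<3080) ≈ 0.726.
Too low — raise k to concentrate. Iterating converges to k ≈ 6.25.
Then θ = 1200/(6.25−1) ≈ 228.

k ≈ 6.25, θ ≈ 228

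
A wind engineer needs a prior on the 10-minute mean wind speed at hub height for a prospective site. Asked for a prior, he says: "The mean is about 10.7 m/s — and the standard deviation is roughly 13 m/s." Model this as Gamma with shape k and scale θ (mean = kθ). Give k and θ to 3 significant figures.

k ≈ 0.677, θ ≈ 15.8

For Gamma(k, scale θ): mean = kθ, variance = kθ², so CV = 1/√k.
CV = SD/mean = 13/10.7 = 1.215, hence k = 1/CV² = 0.677.
Then θ = mean/k = 10.7/0.677 = 15.8.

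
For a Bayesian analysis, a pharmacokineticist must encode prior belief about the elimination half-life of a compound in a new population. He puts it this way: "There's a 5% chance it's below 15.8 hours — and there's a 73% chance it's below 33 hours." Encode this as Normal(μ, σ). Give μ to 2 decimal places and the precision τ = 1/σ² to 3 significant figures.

μ = 28.33, τ = 0.0172

The p-quantile of Normal(μ,σ) is μ + z_p·σ, with z_{0.05} = -1.645 and z_{0.73} = 0.6128.
Eliminate σ: μ = (z₂·x₁ − z₁·x₂)/(z₂ − z₁) = (0.6128·15.8 − (-1.645)·33)/2.258 = 28.33.
Then σ = (x₂ − x₁)/(z₂ − z₁) = (33 − 15.8)/2.258 = 7.62.
Precision τ = 1/σ² = 1/7.618² = 0.0172.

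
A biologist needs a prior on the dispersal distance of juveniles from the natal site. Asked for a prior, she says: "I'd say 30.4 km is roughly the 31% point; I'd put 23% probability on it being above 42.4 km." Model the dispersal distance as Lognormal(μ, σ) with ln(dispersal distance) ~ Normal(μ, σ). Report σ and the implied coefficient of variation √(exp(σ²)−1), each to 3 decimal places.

If T ~ Lognormal(μ,σ) then ln T ~ Normal(μ,σ), so the p-quantile of ln T is μ + z_p·σ.
ln(30.4) = 3.414 and ln(42.4) = 3.747; z_{0.31} = -0.4959, z_{0.77} = 0.7388.
σ = (3.747 − 3.414)/(0.7388 − (-0.4959)) = 0.269.
μ = 3.414 − (-0.4959)·0.269 = 3.548.
CV = √(exp(σ²)−1) = √(exp(0.0726)−1) = 0.274.

σ ≈ 0.269, CV ≈ 0.274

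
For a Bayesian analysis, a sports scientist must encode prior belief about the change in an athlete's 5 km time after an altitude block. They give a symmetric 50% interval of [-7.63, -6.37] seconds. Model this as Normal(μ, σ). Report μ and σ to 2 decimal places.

μ = -7.00, σ = 0.93

A symmetric 50% interval runs μ ± z·σ with z = 0.6745.
Half-width = 0.63, so σ = 0.63/0.6745 = 0.93.
μ is the interval midpoint, -7.00.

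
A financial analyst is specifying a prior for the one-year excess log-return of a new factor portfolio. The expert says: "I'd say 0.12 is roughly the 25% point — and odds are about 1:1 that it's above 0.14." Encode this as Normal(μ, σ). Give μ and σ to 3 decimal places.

μ = 0.140, σ = 0.030

The p-quantile of Normal(μ,σ) is μ + z_p·σ, with z_{0.25} = -0.6745 and z_{0.5} = 0.
Eliminate σ: μ = (z₂·x₁ − z₁·x₂)/(z₂ − z₁) = (0·0.12 − (-0.6745)·0.14)/0.6745 = 0.140.
Then σ = (x₂ − x₁)/(z₂ − z₁) = (0.14 − 0.12)/0.6745 = 0.030.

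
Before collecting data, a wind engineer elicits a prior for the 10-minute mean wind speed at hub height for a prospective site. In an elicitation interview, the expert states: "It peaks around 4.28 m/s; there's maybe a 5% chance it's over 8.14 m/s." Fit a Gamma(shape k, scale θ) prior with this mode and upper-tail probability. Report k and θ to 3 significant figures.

Gamma(k,θ) with k>1 has mode (k−1)θ, so θ = 4.28/(k−1).
Need P(X < 8.14) = 0.95 with θ tied to k this way. Start at k = 2, θ = 4.28: P(X<8.14) ≈ 0.567.
Too low — raise k to concentrate. Iterating converges to k ≈ 7.73.
Then θ = 4.28/(7.73−1) ≈ 0.636.

k ≈ 7.73, θ ≈ 0.636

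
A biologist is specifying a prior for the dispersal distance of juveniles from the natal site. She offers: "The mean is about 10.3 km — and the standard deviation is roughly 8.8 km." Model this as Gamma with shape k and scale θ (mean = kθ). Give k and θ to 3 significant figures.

For Gamma(k, scale θ): mean = kθ, variance = kθ², so CV = 1/√k.
CV = SD/mean = 8.8/10.3 = 0.8544, hence k = 1/CV² = 1.37.
Then θ = mean/k = 10.3/1.37 = 7.52.

k ≈ 1.37, θ ≈ 7.52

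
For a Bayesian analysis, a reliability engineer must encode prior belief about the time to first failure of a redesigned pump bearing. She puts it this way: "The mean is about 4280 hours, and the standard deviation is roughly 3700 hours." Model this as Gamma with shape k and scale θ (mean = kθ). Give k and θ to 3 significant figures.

k ≈ 1.34, θ ≈ 3200

For Gamma(k, scale θ): mean = kθ, variance = kθ², so CV = 1/√k.
CV = SD/mean = 3700/4280 = 0.8645, hence k = 1/CV² = 1.34.
Then θ = mean/k = 4280/1.34 = 3200.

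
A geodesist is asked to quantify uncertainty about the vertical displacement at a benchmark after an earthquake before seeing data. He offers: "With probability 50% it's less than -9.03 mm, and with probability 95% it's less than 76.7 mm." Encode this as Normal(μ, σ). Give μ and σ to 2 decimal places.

μ = -9.03, σ = 52.12

The p-quantile of Normal(μ,σ) is μ + z_p·σ, with z_{0.5} = 0 and z_{0.95} = 1.645.
Eliminate σ: μ = (z₂·x₁ − z₁·x₂)/(z₂ − z₁) = (1.645·-9.03 − (0)·76.7)/1.645 = -9.03.
Then σ = (x₂ − x₁)/(z₂ − z₁) = (76.7 − -9.03)/1.645 = 52.12.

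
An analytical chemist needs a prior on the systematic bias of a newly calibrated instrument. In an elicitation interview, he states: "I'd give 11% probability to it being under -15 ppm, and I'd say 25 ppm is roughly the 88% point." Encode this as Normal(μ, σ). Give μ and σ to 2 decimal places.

For Normal(μ,σ), the p-quantile is μ + z_p·σ. Here z_{0.11} = -1.227, z_{0.88} = 1.175.
So -15 = μ − 1.227σ and 25 = μ + 1.175σ.
Subtracting: σ = (25 − -15)/(1.175 − (-1.227)) = 16.66.
Then μ = -15 − (-1.227)·16.66 = 5.43.

μ = 5.43, σ = 16.66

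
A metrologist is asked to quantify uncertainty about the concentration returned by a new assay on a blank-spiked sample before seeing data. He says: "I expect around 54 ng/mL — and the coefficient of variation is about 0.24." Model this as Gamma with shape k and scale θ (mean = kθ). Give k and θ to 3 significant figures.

k ≈ 17.4, θ ≈ 3.11

For Gamma(k, scale θ): mean = kθ, variance = kθ², so CV = 1/√k.
CV = 0.24, hence k = 1/CV² = 17.4.
Then θ = mean/k = 54/17.4 = 3.11.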